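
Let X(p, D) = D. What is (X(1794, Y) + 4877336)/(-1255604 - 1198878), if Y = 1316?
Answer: -2439326/1227241 ≈ -1.9876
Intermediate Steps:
(X(1794, Y) + 4877336)/(-1255604 - 1198878) = (1316 + 4877336)/(-1255604 - 1198878) = 4878652/(-2454482) = 4878652*(-1/2454482) = -2439326/1227241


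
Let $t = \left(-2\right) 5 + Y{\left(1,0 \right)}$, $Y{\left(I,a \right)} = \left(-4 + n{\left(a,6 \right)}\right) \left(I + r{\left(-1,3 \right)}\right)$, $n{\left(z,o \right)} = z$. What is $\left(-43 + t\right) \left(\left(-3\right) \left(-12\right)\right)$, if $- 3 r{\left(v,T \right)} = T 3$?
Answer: $-1620$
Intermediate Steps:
$r{\left(v,T \right)} = - T$ ($r{\left(v,T \right)} = - \frac{T 3}{3} = - \frac{3 T}{3} = - T$)
$Y{\left(I,a \right)} = \left(-4 + a\right) \left(-3 + I\right)$ ($Y{\left(I,a \right)} = \left(-4 + a\right) \left(I - 3\right) = \left(-4 + a\right) \left(-3 + I\right)$)
$t = -2$ ($t = \left(-2\right) 5 + \left(12 - 4 - 0 + 1 \cdot 0\right) = -10 + \left(12 - 4 + 0 + 0\right) = -10 + 8 = -2$)
$\left(-43 + t\right) \left(\left(-3\right) \left(-12\right)\right) = \left(-43 - 2\right) \left(\left(-3\right) \left(-12\right)\right) = \left(-45\right) 36 = -1620$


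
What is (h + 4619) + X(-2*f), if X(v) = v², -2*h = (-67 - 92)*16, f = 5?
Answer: 5991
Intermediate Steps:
h = 1272 (h = -(-67 - 92)*16/2 = -(-159)*16/2 = -½*(-2544) = 1272)
(h + 4619) + X(-2*f) = (1272 + 4619) + (-2*5)² = 5891 + (-10)² = 5891 + 100 = 5991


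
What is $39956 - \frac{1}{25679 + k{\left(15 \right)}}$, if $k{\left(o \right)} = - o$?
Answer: $\frac{1025430783}{25664} \approx 39956.0$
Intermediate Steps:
$39956 - \frac{1}{25679 + k{\left(15 \right)}} = 39956 - \frac{1}{25679 - 15} = 39956 - \frac{1}{25664} = \frac{1025430783}{25664}$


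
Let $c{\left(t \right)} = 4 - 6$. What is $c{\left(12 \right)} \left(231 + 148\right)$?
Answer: $-758$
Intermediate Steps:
$c{\left(t \right)} = -2$
$c{\left(12 \right)} \left(231 + 148\right) = - 2 \left(231 + 148\right) = \left(-2\right) 379 = -758$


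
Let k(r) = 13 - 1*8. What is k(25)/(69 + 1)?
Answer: 1/14 ≈ 0.071429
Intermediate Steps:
k(r) = 5 (k(r) = 13 - 8 = 5)
k(25)/(69 + 1) = 5/(69 + 1) = 5/70 = (1/70)*5 = 1/14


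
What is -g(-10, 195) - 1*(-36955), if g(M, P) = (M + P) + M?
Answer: 36780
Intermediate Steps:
g(M, P) = P + 2*M
-g(-10, 195) - 1*(-36955) = -(195 + 2*(-10)) - 1*(-36955) = -(195 - 20) + 36955 = -1*175 + 36955 = -175 + 36955 = 36780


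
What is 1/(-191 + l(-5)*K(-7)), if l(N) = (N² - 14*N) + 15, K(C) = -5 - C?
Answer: 1/29 ≈ 0.034483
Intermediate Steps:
l(N) = 15 + N² - 14*N
1/(-191 + l(-5)*K(-7)) = 1/(-191 + (15 + (-5)² - 14*(-5))*(-5 - 1*(-7))) = 1/(-191 + (15 + 25 + 70)*(-5 + 7)) = 1/(-191 + 110*2) = 1/(-191 + 220) = 1/29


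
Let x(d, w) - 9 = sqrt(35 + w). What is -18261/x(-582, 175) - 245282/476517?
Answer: 26094483685/20490231 - 6087*sqrt(210)/43 ≈ -777.86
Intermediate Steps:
x(d, w) = 9 + sqrt(35 + w)
-18261/x(-582, 175) - 245282/476517 = -18261/(9 + sqrt(35 + 175)) - 245282/476517 = -18261/(9 + sqrt(210)) - 245282*1/476517 = -18261/(9 + sqrt(210)) - 245282/476517 = -245282/476517 - 18261/(9 + sqrt(210))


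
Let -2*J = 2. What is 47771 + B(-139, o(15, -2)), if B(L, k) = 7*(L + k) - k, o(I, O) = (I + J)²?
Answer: 47974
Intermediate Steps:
J = -1 (J = -½*2 = -1)
o(I, O) = (-1 + I)² (o(I, O) = (I - 1)² = (-1 + I)²)
B(L, k) = 6*k + 7*L (B(L, k) = (7*L + 7*k) - k = 6*k + 7*L)
47771 + B(-139, o(15, -2)) = 47771 + (6*(-1 + 15)² + 7*(-139)) = 47771 + (6*14² - 973) = 47771 + (6*196 - 973) = 47771 + (1176 - 973) = 47771 + 203 = 47974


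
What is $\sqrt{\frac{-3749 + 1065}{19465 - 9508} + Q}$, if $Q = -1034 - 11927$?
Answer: $\frac{i \sqrt{1285004229477}}{9957} \approx 113.85 i$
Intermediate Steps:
$Q = -12961$
$\sqrt{\frac{-3749 + 1065}{19465 - 9508} + Q} = \sqrt{\frac{-3749 + 1065}{19465 - 9508} - 12961} = \sqrt{- \frac{2684}{9957} - 12961} = \sqrt{- \frac{129055361}{9957}} = \frac{i \sqrt{1285004229477}}{9957}$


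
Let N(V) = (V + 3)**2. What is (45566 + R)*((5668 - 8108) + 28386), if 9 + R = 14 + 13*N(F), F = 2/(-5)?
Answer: 29616632512/25 ≈ 1.1847e+9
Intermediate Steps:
F = -2/5 (F = 2*(-1/5) = -2/5 ≈ -0.40000)
N(V) = (3 + V)**2
R = 2322/25 (R = -9 + (14 + 13*(3 - 2/5)**2) = -9 + (14 + 13*(13/5)**2) = -9 + (14 + 13*(169/25)) = -9 + (14 + 2197/25) = -9 + 2547/25 = 2322/25 ≈ 92.880)
(45566 + R)*((5668 - 8108) + 28386) = (45566 + 2322/25)*((5668 - 8108) + 28386) = 1141472*(-2440 + 28386)/25 = (1141472/25)*25946 = 29616632512/25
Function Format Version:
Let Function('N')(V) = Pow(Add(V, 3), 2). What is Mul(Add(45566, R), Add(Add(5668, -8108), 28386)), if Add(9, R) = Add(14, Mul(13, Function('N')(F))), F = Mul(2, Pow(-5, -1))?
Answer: Rational(29616632512, 25) ≈ 1.1847e+9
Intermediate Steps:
F = Rational(-2, 5) (F = Mul(2, Rational(-1, 5)) = Rational(-2, 5) ≈ -0.40000)
Function('N')(V) = Pow(Add(3, V), 2)
R = Rational(2322, 25) (R = Add(-9, Add(14, Mul(13, Pow(Add(3, Rational(-2, 5)), 2)))) = Add(-9, Add(14, Mul(13, Pow(Rational(13, 5), 2)))) = Add(-9, Add(14, Mul(13, Rational(169, 25)))) = Add(-9, Add(14, Rational(2197, 25))) = Add(-9, Rational(2547, 25)) = Rational(2322, 25) ≈ 92.880)
Mul(Add(45566, R), Add(Add(5668, -8108), 28386)) = Mul(Add(45566, Rational(2322, 25)), Add(Add(5668, -8108), 28386)) = Mul(Rational(1141472, 25), Add(-2440, 28386)) = Mul(Rational(1141472, 25), 25946) = Rational(29616632512, 25)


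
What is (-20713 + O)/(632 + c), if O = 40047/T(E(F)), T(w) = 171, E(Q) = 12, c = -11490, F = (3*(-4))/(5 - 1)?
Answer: 583646/309453 ≈ 1.8861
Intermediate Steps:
F = -3 (F = -12/4 = -12*¼ = -3)
O = 13349/57 (O = 40047/171 = 40047*(1/171) = 13349/57 ≈ 234.19)
(-20713 + O)/(632 + c) = (-20713 + 13349/57)/(632 - 11490) = -1167292/57/(-10858) = -1167292/57*(-1/10858) = 583646/309453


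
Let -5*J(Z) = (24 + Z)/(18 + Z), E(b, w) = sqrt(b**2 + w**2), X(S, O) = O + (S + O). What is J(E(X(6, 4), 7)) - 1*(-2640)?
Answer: 1042613/395 + 42*sqrt(5)/395 ≈ 2639.8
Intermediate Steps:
X(S, O) = S + 2*O (X(S, O) = O + (O + S) = S + 2*O)
J(Z) = -(24 + Z)/(5*(18 + Z))
J(E(X(6, 4), 7)) - 1*(-2640) = (-24 - sqrt((6 + 2*4)**2 + 7**2))/(5*(18 + sqrt((6 + 2*4)**2 + 7**2))) - 1*(-2640) = (-24 - sqrt((6 + 8)**2 + 49))/(5*(18 + sqrt((6 + 8)**2 + 49))) + 2640 = (-24 - sqrt(14**2 + 49))/(5*(18 + sqrt(14**2 + 49))) + 2640 = (-24 - sqrt(196 + 49))/(5*(18 + sqrt(196 + 49))) + 2640 = (-24 - sqrt(245))/(5*(18 + sqrt(245))) + 2640 = (-24 - 7*sqrt(5))/(5*(18 + 7*sqrt(5))) + 2640 = 2640 + (-24 - 7*sqrt(5))/(5*(18 + 7*sqrt(5)))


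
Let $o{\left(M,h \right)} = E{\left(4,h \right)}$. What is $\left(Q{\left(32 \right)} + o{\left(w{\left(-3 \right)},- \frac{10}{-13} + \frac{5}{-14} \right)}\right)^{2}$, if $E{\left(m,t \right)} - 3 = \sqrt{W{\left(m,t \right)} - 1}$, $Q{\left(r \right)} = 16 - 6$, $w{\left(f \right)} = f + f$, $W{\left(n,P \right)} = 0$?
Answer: $\left(13 + i\right)^{2} \approx 168.0 + 26.0 i$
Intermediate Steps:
$w{\left(f \right)} = 2 f$
$Q{\left(r \right)} = 10$
$E{\left(m,t \right)} = 3 + i$ ($E{\left(m,t \right)} = 3 + \sqrt{0 - 1} = 3 + \sqrt{-1} = 3 + i$)
$o{\left(M,h \right)} = 3 + i$
$\left(Q{\left(32 \right)} + o{\left(w{\left(-3 \right)},- \frac{10}{-13} + \frac{5}{-14} \right)}\right)^{2} = \left(10 + \left(3 + i\right)\right)^{2} = \left(13 + i\right)^{2}$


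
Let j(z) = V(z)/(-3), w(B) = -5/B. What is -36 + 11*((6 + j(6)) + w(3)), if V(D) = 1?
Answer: 8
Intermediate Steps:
j(z) = -1/3 (j(z) = 1/(-3) = 1*(-1/3) = -1/3)
-36 + 11*((6 + j(6)) + w(3)) = -36 + 11*((6 - 1/3) - 5/3) = -36 + 11*(17/3 - 5*1/3) = -36 + 11*(17/3 - 5/3) = -36 + 11*4 = -36 + 44 = 8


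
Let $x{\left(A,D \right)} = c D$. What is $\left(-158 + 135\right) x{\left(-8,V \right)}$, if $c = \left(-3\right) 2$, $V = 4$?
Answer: $552$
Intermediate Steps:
$c = -6$
$x{\left(A,D \right)} = - 6 D$
$\left(-158 + 135\right) x{\left(-8,V \right)} = \left(-158 + 135\right) \left(\left(-6\right) 4\right) = \left(-23\right) \left(-24\right) = 552$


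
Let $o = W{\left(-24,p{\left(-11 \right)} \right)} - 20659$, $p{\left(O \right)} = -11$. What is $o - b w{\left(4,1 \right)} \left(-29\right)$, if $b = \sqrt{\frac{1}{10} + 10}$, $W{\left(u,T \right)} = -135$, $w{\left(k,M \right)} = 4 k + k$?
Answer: $-20794 + 58 \sqrt{1010} \approx -18951.0$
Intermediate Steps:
$w{\left(k,M \right)} = 5 k$
$b = \frac{\sqrt{1010}}{10}$ ($b = \sqrt{\frac{1}{10} + 10} = \sqrt{\frac{101}{10}} = \frac{\sqrt{1010}}{10} \approx 3.1781$)
$o = -20794$ ($o = -135 - 20659 = -20794$)
$o - b w{\left(4,1 \right)} \left(-29\right) = -20794 - \frac{\sqrt{1010}}{10} \cdot 5 \cdot 4 \left(-29\right) = -20794 - \frac{\sqrt{1010}}{10} \cdot 20 \left(-29\right) = -20794 - 2 \sqrt{1010} \left(-29\right) = -20794 - - 58 \sqrt{1010} = -20794 + 58 \sqrt{1010}$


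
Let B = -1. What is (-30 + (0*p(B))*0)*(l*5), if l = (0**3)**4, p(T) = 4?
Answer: 0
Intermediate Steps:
l = 0 (l = 0**4 = 0)
(-30 + (0*p(B))*0)*(l*5) = (-30 + (0*4)*0)*(0*5) = (-30 + 0*0)*0 = (-30 + 0)*0 = -30*0 = 0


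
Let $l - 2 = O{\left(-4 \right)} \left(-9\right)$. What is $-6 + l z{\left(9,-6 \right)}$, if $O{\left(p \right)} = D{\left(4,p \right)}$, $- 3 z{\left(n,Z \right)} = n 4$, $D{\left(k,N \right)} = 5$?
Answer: $510$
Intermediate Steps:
$z{\left(n,Z \right)} = - \frac{4 n}{3}$ ($z{\left(n,Z \right)} = - \frac{n 4}{3} = - \frac{4 n}{3}$)
$O{\left(p \right)} = 5$
$l = -43$ ($l = 2 + 5 \left(-9\right) = 2 - 45 = -43$)
$-6 + l z{\left(9,-6 \right)} = -6 - 43 \left(\left(- \frac{4}{3}\right) 9\right) = -6 - -516 = -6 + 516 = 510$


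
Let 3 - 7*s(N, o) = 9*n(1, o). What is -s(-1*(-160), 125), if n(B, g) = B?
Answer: 6/7 ≈ 0.85714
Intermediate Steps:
s(N, o) = -6/7 (s(N, o) = 3/7 - 9/7 = -6/7)
-s(-1*(-160), 125) = -1*(-6/7) = 6/7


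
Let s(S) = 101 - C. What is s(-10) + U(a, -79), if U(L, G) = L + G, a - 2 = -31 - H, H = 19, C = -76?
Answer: 50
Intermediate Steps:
s(S) = 177 (s(S) = 101 - 1*(-76) = 101 + 76 = 177)
a = -48 (a = 2 + (-31 - 1*19) = 2 + (-31 - 19) = 2 - 50 = -48)
U(L, G) = G + L
s(-10) + U(a, -79) = 177 + (-79 - 48) = 177 - 127 = 50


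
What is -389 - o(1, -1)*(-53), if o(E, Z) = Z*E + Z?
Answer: -495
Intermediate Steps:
o(E, Z) = Z + E*Z (o(E, Z) = E*Z + Z = Z + E*Z)
-389 - o(1, -1)*(-53) = -389 - (-(1 + 1))*(-53) = -389 - (-1*2)*(-53) = -389 - (-2)*(-53) = -389 - 1*106 = -389 - 106 = -495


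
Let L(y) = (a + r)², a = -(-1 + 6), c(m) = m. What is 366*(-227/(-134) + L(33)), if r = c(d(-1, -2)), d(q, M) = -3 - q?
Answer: 1243119/67 ≈ 18554.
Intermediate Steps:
r = -2 (r = -3 - 1*(-1) = -3 + 1 = -2)
a = -5 (a = -1*5 = -5)
L(y) = 49 (L(y) = (-5 - 2)² = (-7)² = 49)
366*(-227/(-134) + L(33)) = 366*(-227/(-134) + 49) = 366*(-227*(-1/134) + 49) = 366*(227/134 + 49) = 366*(6793/134) = 1243119/67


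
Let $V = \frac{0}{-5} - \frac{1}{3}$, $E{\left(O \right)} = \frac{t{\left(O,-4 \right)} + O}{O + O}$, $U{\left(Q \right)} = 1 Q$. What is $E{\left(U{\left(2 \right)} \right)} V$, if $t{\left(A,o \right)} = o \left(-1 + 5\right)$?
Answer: $\frac{7}{6} \approx 1.1667$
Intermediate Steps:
$U{\left(Q \right)} = Q$
$t{\left(A,o \right)} = 4 o$ ($t{\left(A,o \right)} = o 4 = 4 o$)
$E{\left(O \right)} = \frac{-16 + O}{2 O}$ ($E{\left(O \right)} = \frac{4 \left(-4\right) + O}{O + O} = \frac{-16 + O}{2 O}$)
$V = - \frac{1}{3}$ ($V = 0 \left(- \frac{1}{5}\right) - \frac{1}{3} = 0 - \frac{1}{3} = - \frac{1}{3} \approx -0.33333$)
$E{\left(U{\left(2 \right)} \right)} V = \frac{-16 + 2}{2 \cdot 2} \left(- \frac{1}{3}\right) = \frac{1}{2} \cdot \frac{1}{2} \left(-14\right) \left(- \frac{1}{3}\right) = \left(- \frac{7}{2}\right) \left(- \frac{1}{3}\right) = \frac{7}{6}$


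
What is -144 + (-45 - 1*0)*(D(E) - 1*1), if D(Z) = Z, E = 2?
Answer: -189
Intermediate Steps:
-144 + (-45 - 1*0)*(D(E) - 1*1) = -144 + (-45 - 1*0)*(2 - 1*1) = -144 + (-45 + 0)*(2 - 1) = -144 - 45*1 = -144 - 45 = -189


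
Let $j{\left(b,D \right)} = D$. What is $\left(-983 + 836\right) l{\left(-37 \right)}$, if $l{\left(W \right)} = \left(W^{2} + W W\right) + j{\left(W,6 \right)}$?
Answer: $-403368$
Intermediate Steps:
$l{\left(W \right)} = 6 + 2 W^{2}$ ($l{\left(W \right)} = \left(W^{2} + W W\right) + 6 = \left(W^{2} + W^{2}\right) + 6 = 2 W^{2} + 6 = 6 + 2 W^{2}$)
$\left(-983 + 836\right) l{\left(-37 \right)} = \left(-983 + 836\right) \left(6 + 2 \left(-37\right)^{2}\right) = - 147 \left(6 + 2 \cdot 1369\right) = - 147 \left(6 + 2738\right) = \left(-147\right) 2744 = -403368$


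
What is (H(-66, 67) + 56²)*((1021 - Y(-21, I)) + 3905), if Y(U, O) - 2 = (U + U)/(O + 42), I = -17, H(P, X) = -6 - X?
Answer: 377183946/25 ≈ 1.5087e+7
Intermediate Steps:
Y(U, O) = 2 + 2*U/(42 + O) (Y(U, O) = 2 + (U + U)/(O + 42) = 2 + (2*U)/(42 + O) = 2 + 2*U/(42 + O))
(H(-66, 67) + 56²)*((1021 - Y(-21, I)) + 3905) = ((-6 - 1*67) + 56²)*((1021 - 2*(42 - 17 - 21)/(42 - 17)) + 3905) = ((-6 - 67) + 3136)*((1021 - 2*4/25) + 3905) = (-73 + 3136)*((1021 - 2*4/25) + 3905) = 3063*((1021 - 1*8/25) + 3905) = 3063*((1021 - 8/25) + 3905) = 3063*(25517/25 + 3905) = 3063*(123142/25) = 377183946/25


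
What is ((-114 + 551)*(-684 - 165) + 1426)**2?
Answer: 136594550569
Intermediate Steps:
((-114 + 551)*(-684 - 165) + 1426)**2 = (437*(-849) + 1426)**2 = (-371013 + 1426)**2 = (-369587)**2 = 136594550569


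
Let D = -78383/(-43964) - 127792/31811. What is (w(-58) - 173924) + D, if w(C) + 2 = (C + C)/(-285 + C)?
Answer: -83433004766318733/479698809772 ≈ -1.7393e+5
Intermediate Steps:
w(C) = -2 + 2*C/(-285 + C) (w(C) = -2 + (C + C)/(-285 + C) = -2 + (2*C)/(-285 + C) = -2 + 2*C/(-285 + C))
D = -3124805875/1398538804 (D = -78383*(-1/43964) - 127792*1/31811 = 78383/43964 - 127792/31811 = -3124805875/1398538804 ≈ -2.2343)
(w(-58) - 173924) + D = (570/(-285 - 58) - 173924) - 3124805875/1398538804 = (570/(-343) - 173924) - 3124805875/1398538804 = (570*(-1/343) - 173924) - 3124805875/1398538804 = (-570/343 - 173924) - 3124805875/1398538804 = -59656502/343 - 3124805875/1398538804 = -83433004766318733/479698809772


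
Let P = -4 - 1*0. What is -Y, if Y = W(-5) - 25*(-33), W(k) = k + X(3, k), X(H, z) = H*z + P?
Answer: -801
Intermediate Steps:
P = -4 (P = -4 + 0 = -4)
X(H, z) = -4 + H*z (X(H, z) = H*z - 4 = -4 + H*z)
W(k) = -4 + 4*k (W(k) = k + (-4 + 3*k) = -4 + 4*k)
Y = 801 (Y = (-4 + 4*(-5)) - 25*(-33) = (-4 - 20) + 825 = -24 + 825 = 801)
-Y = -1*801 = -801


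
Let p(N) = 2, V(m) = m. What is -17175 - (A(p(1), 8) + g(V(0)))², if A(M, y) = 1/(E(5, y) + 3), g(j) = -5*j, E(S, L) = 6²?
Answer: -26123176/1521 ≈ -17175.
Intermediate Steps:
E(S, L) = 36
A(M, y) = 1/39 (A(M, y) = 1/(36 + 3) = 1/39)
-17175 - (A(p(1), 8) + g(V(0)))² = -17175 - (1/39 - 5*0)² = -17175 - (1/39 + 0)² = -17175 - (1/39)² = -17175 - 1*1/1521 = -17175 - 1/1521 = -26123176/1521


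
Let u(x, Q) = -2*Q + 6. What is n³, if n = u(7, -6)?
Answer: 5832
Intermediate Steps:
u(x, Q) = 6 - 2*Q
n = 18 (n = 6 - 2*(-6) = 6 + 12 = 18)
n³ = 18³ = 5832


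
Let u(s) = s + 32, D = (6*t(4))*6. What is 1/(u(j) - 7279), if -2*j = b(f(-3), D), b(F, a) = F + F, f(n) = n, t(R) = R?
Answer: -1/7244 ≈ -0.00013805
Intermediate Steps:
D = 144 (D = (6*4)*6 = 24*6 = 144)
b(F, a) = 2*F
j = 3 (j = -(-3) = -½*(-6) = 3)
u(s) = 32 + s
1/(u(j) - 7279) = 1/((32 + 3) - 7279) = 1/(35 - 7279) = 1/(-7244) = -1/7244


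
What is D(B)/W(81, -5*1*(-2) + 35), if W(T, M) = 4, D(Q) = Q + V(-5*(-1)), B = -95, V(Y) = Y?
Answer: -45/2 ≈ -22.500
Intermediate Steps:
D(Q) = 5 + Q (D(Q) = Q - 5*(-1) = Q + 5 = 5 + Q)
D(B)/W(81, -5*1*(-2) + 35) = (5 - 95)/4 = -90*1/4 = -45/2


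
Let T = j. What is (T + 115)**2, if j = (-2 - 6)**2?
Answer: 32041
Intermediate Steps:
j = 64 (j = (-8)**2 = 64)
T = 64
(T + 115)**2 = (64 + 115)**2 = 179**2 = 32041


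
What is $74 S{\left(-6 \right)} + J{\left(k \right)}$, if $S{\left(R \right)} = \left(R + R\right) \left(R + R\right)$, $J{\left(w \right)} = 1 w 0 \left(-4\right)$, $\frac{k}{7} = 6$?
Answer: $10656$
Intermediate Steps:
$k = 42$ ($k = 7 \cdot 6 = 42$)
$J{\left(w \right)} = 0$ ($J{\left(w \right)} = 1 \cdot 0 \left(-4\right) = 0 \left(-4\right) = 0$)
$S{\left(R \right)} = 4 R^{2}$ ($S{\left(R \right)} = 2 R 2 R = 4 R^{2}$)
$74 S{\left(-6 \right)} + J{\left(k \right)} = 74 \cdot 4 \left(-6\right)^{2} + 0 = 74 \cdot 4 \cdot 36 + 0 = 74 \cdot 144 + 0 = 10656 + 0 = 10656$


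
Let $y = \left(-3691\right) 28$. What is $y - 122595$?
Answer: $-225943$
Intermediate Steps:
$y = -103348$
$y - 122595 = -103348 - 122595 = -225943$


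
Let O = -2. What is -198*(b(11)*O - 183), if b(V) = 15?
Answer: 42174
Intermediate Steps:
-198*(b(11)*O - 183) = -198*(15*(-2) - 183) = -198*(-30 - 183) = -198*(-213) = 42174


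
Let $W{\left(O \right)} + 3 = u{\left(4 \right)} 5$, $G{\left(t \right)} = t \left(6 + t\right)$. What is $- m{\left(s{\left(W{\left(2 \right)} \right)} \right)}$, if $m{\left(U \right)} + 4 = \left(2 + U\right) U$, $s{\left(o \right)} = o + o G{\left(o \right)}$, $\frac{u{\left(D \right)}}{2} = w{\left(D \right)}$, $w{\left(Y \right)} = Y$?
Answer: $-3469799020$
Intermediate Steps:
$u{\left(D \right)} = 2 D$
$W{\left(O \right)} = 37$ ($W{\left(O \right)} = -3 + 2 \cdot 4 \cdot 5 = -3 + 8 \cdot 5 = -3 + 40 = 37$)
$s{\left(o \right)} = o + o^{2} \left(6 + o\right)$ ($s{\left(o \right)} = o + o o \left(6 + o\right) = o + o^{2} \left(6 + o\right)$)
$m{\left(U \right)} = -4 + U \left(2 + U\right)$ ($m{\left(U \right)} = -4 + \left(2 + U\right) U = -4 + U \left(2 + U\right)$)
$- m{\left(s{\left(W{\left(2 \right)} \right)} \right)} = - (-4 + \left(37 \left(1 + 37 \left(6 + 37\right)\right)\right)^{2} + 2 \cdot 37 \left(1 + 37 \left(6 + 37\right)\right)) = - (-4 + \left(37 \left(1 + 37 \cdot 43\right)\right)^{2} + 2 \cdot 37 \left(1 + 37 \cdot 43\right)) = - (-4 + \left(37 \left(1 + 1591\right)\right)^{2} + 2 \cdot 37 \left(1 + 1591\right)) = - (-4 + \left(37 \cdot 1592\right)^{2} + 2 \cdot 37 \cdot 1592) = - (-4 + 58904^{2} + 2 \cdot 58904) = - (-4 + 3469681216 + 117808) = \left(-1\right) 3469799020 = -3469799020$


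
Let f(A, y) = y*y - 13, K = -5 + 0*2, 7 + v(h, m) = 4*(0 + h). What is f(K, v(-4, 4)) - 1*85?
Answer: 431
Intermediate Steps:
v(h, m) = -7 + 4*h (v(h, m) = -7 + 4*(0 + h) = -7 + 4*h)
K = -5 (K = -5 + 0 = -5)
f(A, y) = -13 + y**2 (f(A, y) = y**2 - 13 = -13 + y**2)
f(K, v(-4, 4)) - 1*85 = (-13 + (-7 + 4*(-4))**2) - 1*85 = (-13 + (-7 - 16)**2) - 85 = (-13 + (-23)**2) - 85 = (-13 + 529) - 85 = 516 - 85 = 431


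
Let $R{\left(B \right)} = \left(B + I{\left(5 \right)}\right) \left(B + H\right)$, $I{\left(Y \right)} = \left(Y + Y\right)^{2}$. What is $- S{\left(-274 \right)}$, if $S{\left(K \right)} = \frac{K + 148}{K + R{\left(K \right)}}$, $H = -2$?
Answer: $\frac{63}{23875} \approx 0.0026387$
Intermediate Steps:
$I{\left(Y \right)} = 4 Y^{2}$ ($I{\left(Y \right)} = \left(2 Y\right)^{2} = 4 Y^{2}$)
$R{\left(B \right)} = \left(-2 + B\right) \left(100 + B\right)$ ($R{\left(B \right)} = \left(B + 4 \cdot 5^{2}\right) \left(B - 2\right) = \left(B + 4 \cdot 25\right) \left(-2 + B\right) = \left(B + 100\right) \left(-2 + B\right) = \left(100 + B\right) \left(-2 + B\right) = \left(-2 + B\right) \left(100 + B\right)$)
$S{\left(K \right)} = \frac{148 + K}{-200 + K^{2} + 99 K}$ ($S{\left(K \right)} = \frac{K + 148}{K + \left(-200 + K^{2} + 98 K\right)} = \frac{148 + K}{-200 + K^{2} + 99 K}$)
$- S{\left(-274 \right)} = - \frac{148 - 274}{-200 + \left(-274\right)^{2} + 99 \left(-274\right)} = - \frac{-126}{-200 + 75076 - 27126} = - \frac{-126}{47750} = \left(-1\right) \left(- \frac{63}{23875}\right) = \frac{63}{23875}$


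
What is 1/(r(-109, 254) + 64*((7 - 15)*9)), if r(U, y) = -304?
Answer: -1/4912 ≈ -0.00020358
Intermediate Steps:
1/(r(-109, 254) + 64*((7 - 15)*9)) = 1/(-304 + 64*((7 - 15)*9)) = 1/(-304 + 64*(-8*9)) = 1/(-304 + 64*(-72)) = 1/(-304 - 4608) = 1/(-4912) = -1/4912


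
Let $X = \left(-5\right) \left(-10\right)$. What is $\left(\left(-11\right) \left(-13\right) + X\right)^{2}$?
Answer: $37249$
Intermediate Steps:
$X = 50$
$\left(\left(-11\right) \left(-13\right) + X\right)^{2} = \left(\left(-11\right) \left(-13\right) + 50\right)^{2} = \left(143 + 50\right)^{2} = 193^{2} = 37249$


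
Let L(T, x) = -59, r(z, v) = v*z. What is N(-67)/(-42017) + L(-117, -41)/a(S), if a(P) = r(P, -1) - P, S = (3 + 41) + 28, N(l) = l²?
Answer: 1832587/6050448 ≈ 0.30288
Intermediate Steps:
S = 72 (S = 44 + 28 = 72)
a(P) = -2*P (a(P) = -P - P = -2*P)
N(-67)/(-42017) + L(-117, -41)/a(S) = (-67)²/(-42017) - 59/((-2*72)) = 4489*(-1/42017) - 59/(-144) = -4489/42017 - 59*(-1/144) = -4489/42017 + 59/144 = 1832587/6050448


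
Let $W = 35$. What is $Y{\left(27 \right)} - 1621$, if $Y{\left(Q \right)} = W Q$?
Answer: $-676$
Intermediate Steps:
$Y{\left(Q \right)} = 35 Q$
$Y{\left(27 \right)} - 1621 = 35 \cdot 27 - 1621 = 945 - 1621 = -676$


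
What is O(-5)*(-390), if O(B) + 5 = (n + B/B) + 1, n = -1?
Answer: 1560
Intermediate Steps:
O(B) = -4 (O(B) = -5 + ((-1 + B/B) + 1) = -5 + ((-1 + 1) + 1) = -5 + (0 + 1) = -5 + 1 = -4)
O(-5)*(-390) = -4*(-390) = 1560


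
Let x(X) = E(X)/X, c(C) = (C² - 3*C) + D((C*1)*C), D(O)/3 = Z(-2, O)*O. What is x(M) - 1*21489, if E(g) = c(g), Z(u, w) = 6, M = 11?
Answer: -21283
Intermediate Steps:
D(O) = 18*O (D(O) = 3*(6*O) = 18*O)
c(C) = -3*C + 19*C² (c(C) = (C² - 3*C) + 18*((C*1)*C) = (C² - 3*C) + 18*(C*C) = (C² - 3*C) + 18*C² = -3*C + 19*C²)
E(g) = g*(-3 + 19*g)
x(X) = -3 + 19*X (x(X) = (X*(-3 + 19*X))/X = -3 + 19*X)
x(M) - 1*21489 = (-3 + 19*11) - 1*21489 = (-3 + 209) - 21489 = 206 - 21489 = -21283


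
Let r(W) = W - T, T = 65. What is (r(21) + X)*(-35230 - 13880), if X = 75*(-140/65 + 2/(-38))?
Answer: 2541098730/247 ≈ 1.0288e+7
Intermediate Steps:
r(W) = -65 + W (r(W) = W - 1*65 = W - 65 = -65 + W)
X = -40875/247 (X = 75*(-140*1/65 + 2*(-1/38)) = 75*(-28/13 - 1/19) = 75*(-545/247) = -40875/247 ≈ -165.49)
(r(21) + X)*(-35230 - 13880) = ((-65 + 21) - 40875/247)*(-35230 - 13880) = (-44 - 40875/247)*(-49110) = -51743/247*(-49110) = 2541098730/247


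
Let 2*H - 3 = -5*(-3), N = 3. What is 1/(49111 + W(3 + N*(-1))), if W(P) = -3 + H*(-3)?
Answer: 1/49081 ≈ 2.0374e-5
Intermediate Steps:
H = 9 (H = 3/2 + (-5*(-3))/2 = 3/2 + (½)*15 = 3/2 + 15/2 = 9)
W(P) = -30 (W(P) = -3 + 9*(-3) = -3 - 27 = -30)
1/(49111 + W(3 + N*(-1))) = 1/(49111 - 30) = 1/49081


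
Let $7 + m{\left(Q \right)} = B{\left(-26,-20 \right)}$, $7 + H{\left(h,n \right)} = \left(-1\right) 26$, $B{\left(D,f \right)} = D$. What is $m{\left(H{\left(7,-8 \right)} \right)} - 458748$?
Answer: $-458781$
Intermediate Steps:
$H{\left(h,n \right)} = -33$ ($H{\left(h,n \right)} = -7 - 26 = -33$)
$m{\left(Q \right)} = -33$ ($m{\left(Q \right)} = -7 - 26 = -33$)
$m{\left(H{\left(7,-8 \right)} \right)} - 458748 = -33 - 458748 = -458781$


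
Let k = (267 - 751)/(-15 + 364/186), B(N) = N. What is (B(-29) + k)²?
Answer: 96727225/1471369 ≈ 65.740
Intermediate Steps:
k = 45012/1213 (k = -484/(-15 + 364*(1/186)) = -484/(-15 + 182/93) = -484/(-1213/93) = -484*(-93/1213) = 45012/1213 ≈ 37.108)
(B(-29) + k)² = (-29 + 45012/1213)² = (9835/1213)² = 96727225/1471369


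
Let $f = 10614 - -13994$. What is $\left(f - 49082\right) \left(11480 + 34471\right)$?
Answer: $-1124604774$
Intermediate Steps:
$f = 24608$ ($f = 10614 + 13994 = 24608$)
$\left(f - 49082\right) \left(11480 + 34471\right) = \left(24608 - 49082\right) \left(11480 + 34471\right) = \left(-24474\right) 45951 = -1124604774$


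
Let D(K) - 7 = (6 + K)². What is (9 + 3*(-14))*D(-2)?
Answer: -759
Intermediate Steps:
D(K) = 7 + (6 + K)²
(9 + 3*(-14))*D(-2) = (9 + 3*(-14))*(7 + (6 - 2)²) = (9 - 42)*(7 + 4²) = -33*(7 + 16) = -33*23 = -759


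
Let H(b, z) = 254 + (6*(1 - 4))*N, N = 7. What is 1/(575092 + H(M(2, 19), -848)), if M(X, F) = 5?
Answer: 1/575220 ≈ 1.7385e-6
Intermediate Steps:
H(b, z) = 128 (H(b, z) = 254 + (6*(1 - 4))*7 = 254 + (6*(-3))*7 = 254 - 18*7 = 254 - 126 = 128)
1/(575092 + H(M(2, 19), -848)) = 1/(575092 + 128) = 1/575220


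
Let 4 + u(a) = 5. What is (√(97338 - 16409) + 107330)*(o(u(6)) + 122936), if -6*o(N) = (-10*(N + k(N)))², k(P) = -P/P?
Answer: 13194720880 + 122936*√80929 ≈ 1.3230e+10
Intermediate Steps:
k(P) = -1 (k(P) = -1*1 = -1)
u(a) = 1 (u(a) = -4 + 5 = 1)
o(N) = -(10 - 10*N)²/6 (o(N) = -100*(N - 1)²/6 = -100*(-1 + N)²/6 = -(10 - 10*N)²/6)
(√(97338 - 16409) + 107330)*(o(u(6)) + 122936) = (√(97338 - 16409) + 107330)*(-50*(-1 + 1)²/3 + 122936) = (√80929 + 107330)*(-50/3*0² + 122936) = (107330 + √80929)*(-50/3*0 + 122936) = (107330 + √80929)*(0 + 122936) = (107330 + √80929)*122936 = 13194720880 + 122936*√80929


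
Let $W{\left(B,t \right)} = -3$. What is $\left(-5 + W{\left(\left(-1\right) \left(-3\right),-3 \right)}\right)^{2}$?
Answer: $64$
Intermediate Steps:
$\left(-5 + W{\left(\left(-1\right) \left(-3\right),-3 \right)}\right)^{2} = \left(-5 - 3\right)^{2} = \left(-8\right)^{2} = 64$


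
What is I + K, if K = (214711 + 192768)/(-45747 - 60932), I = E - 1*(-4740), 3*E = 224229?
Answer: 8478759478/106679 ≈ 79479.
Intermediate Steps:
E = 74743 (E = (⅓)*224229 = 74743)
I = 79483 (I = 74743 - 1*(-4740) = 74743 + 4740 = 79483)
K = -407479/106679 (K = 407479/(-106679) = 407479*(-1/106679) = -407479/106679 ≈ -3.8197)
I + K = 79483 - 407479/106679 = 8478759478/106679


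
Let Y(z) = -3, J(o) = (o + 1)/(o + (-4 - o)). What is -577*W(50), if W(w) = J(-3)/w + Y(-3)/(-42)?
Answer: -32889/700 ≈ -46.984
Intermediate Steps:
J(o) = -1/4 - o/4 (J(o) = (1 + o)/(-4) = (1 + o)*(-1/4) = -1/4 - o/4)
W(w) = 1/14 + 1/(2*w) (W(w) = (-1/4 - 1/4*(-3))/w - 3/(-42) = (-1/4 + 3/4)/w - 3*(-1/42) = 1/(2*w) + 1/14 = 1/14 + 1/(2*w))
-577*W(50) = -577*(7 + 50)/(14*50) = -577*57/(14*50) = -577*57/700 = -32889/700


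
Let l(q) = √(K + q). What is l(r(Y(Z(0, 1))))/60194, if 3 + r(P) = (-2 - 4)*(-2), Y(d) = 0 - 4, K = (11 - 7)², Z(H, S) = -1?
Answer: 5/60194 ≈ 8.3065e-5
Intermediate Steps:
K = 16 (K = 4² = 16)
Y(d) = -4
r(P) = 9 (r(P) = -3 + (-2 - 4)*(-2) = -3 - 6*(-2) = -3 + 12 = 9)
l(q) = √(16 + q)
l(r(Y(Z(0, 1))))/60194 = √(16 + 9)/60194 = √25*(1/60194) = 5*(1/60194) = 5/60194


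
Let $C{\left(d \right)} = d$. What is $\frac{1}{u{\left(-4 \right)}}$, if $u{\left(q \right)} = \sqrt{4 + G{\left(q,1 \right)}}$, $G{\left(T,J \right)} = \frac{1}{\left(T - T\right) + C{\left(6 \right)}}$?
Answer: $\frac{\sqrt{6}}{5} \approx 0.4899$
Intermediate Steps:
$G{\left(T,J \right)} = \frac{1}{6}$ ($G{\left(T,J \right)} = \frac{1}{\left(T - T\right) + 6} = \frac{1}{0 + 6} = \frac{1}{6}$)
$u{\left(q \right)} = \frac{5 \sqrt{6}}{6}$ ($u{\left(q \right)} = \sqrt{4 + \frac{1}{6}} = \sqrt{\frac{25}{6}} = \frac{5 \sqrt{6}}{6}$)
$\frac{1}{u{\left(-4 \right)}} = \frac{1}{\frac{5}{6} \sqrt{6}} = \frac{\sqrt{6}}{5}$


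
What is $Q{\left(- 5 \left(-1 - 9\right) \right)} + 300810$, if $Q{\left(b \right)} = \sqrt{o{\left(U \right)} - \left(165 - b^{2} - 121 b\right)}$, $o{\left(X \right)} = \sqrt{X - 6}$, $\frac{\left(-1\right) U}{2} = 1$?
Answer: $300810 + \sqrt{8385 + 2 i \sqrt{2}} \approx 3.009 \cdot 10^{5} + 0.015444 i$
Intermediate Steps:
$U = -2$ ($U = \left(-2\right) 1 = -2$)
$o{\left(X \right)} = \sqrt{-6 + X}$
$Q{\left(b \right)} = \sqrt{-165 + b^{2} + 121 b + 2 i \sqrt{2}}$ ($Q{\left(b \right)} = \sqrt{\sqrt{-6 - 2} - \left(165 - b^{2} - 121 b\right)} = \sqrt{\sqrt{-8} + \left(-165 + b^{2} + 121 b\right)} = \sqrt{2 i \sqrt{2} + \left(-165 + b^{2} + 121 b\right)} = \sqrt{-165 + b^{2} + 121 b + 2 i \sqrt{2}}$)
$Q{\left(- 5 \left(-1 - 9\right) \right)} + 300810 = \sqrt{-165 + \left(- 5 \left(-1 - 9\right)\right)^{2} + 121 \left(- 5 \left(-1 - 9\right)\right) + 2 i \sqrt{2}} + 300810 = \sqrt{-165 + \left(\left(-5\right) \left(-10\right)\right)^{2} + 121 \left(\left(-5\right) \left(-10\right)\right) + 2 i \sqrt{2}} + 300810 = \sqrt{-165 + 50^{2} + 121 \cdot 50 + 2 i \sqrt{2}} + 300810 = \sqrt{-165 + 2500 + 6050 + 2 i \sqrt{2}} + 300810 = \sqrt{8385 + 2 i \sqrt{2}} + 300810 = 300810 + \sqrt{8385 + 2 i \sqrt{2}}$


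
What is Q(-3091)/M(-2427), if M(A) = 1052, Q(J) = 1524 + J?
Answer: -1567/1052 ≈ -1.4895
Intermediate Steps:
Q(-3091)/M(-2427) = (1524 - 3091)/1052 = -1567*1/1052 = -1567/1052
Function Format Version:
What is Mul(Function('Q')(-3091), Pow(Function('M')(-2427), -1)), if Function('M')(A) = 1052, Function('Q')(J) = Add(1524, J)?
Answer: Rational(-1567, 1052) ≈ -1.4895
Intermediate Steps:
Mul(Function('Q')(-3091), Pow(Function('M')(-2427), -1)) = Mul(Add(1524, -3091), Pow(1052, -1)) = Mul(-1567, Rational(1, 1052)) = Rational(-1567, 1052)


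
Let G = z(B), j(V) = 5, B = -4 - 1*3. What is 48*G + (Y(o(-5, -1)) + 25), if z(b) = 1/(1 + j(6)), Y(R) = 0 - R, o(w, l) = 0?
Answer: 33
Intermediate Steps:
B = -7 (B = -4 - 3 = -7)
Y(R) = -R
z(b) = ⅙ (z(b) = 1/(1 + 5) = 1/6 = ⅙)
G = ⅙ ≈ 0.16667
48*G + (Y(o(-5, -1)) + 25) = 48*(⅙) + (-1*0 + 25) = 8 + (0 + 25) = 8 + 25 = 33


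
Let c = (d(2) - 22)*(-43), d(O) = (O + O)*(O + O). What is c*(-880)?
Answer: -227040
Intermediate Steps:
d(O) = 4*O² (d(O) = (2*O)*(2*O) = 4*O²)
c = 258 (c = (4*2² - 22)*(-43) = (4*4 - 22)*(-43) = (16 - 22)*(-43) = -6*(-43) = 258)
c*(-880) = 258*(-880) = -227040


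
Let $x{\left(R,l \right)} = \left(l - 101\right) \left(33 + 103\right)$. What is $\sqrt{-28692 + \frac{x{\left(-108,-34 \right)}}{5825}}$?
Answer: $\frac{6 i \sqrt{1081827155}}{1165} \approx 169.4 i$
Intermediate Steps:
$x{\left(R,l \right)} = -13736 + 136 l$ ($x{\left(R,l \right)} = \left(-101 + l\right) 136 = -13736 + 136 l$)
$\sqrt{-28692 + \frac{x{\left(-108,-34 \right)}}{5825}} = \sqrt{-28692 + \frac{-13736 + 136 \left(-34\right)}{5825}} = \sqrt{-28692 + \left(-13736 - 4624\right) \frac{1}{5825}} = \sqrt{-28692 - \frac{3672}{1165}} = \sqrt{- \frac{33429852}{1165}} = \frac{6 i \sqrt{1081827155}}{1165}$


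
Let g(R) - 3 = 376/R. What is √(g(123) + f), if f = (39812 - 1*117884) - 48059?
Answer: 2*I*√477036066/123 ≈ 355.14*I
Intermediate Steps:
f = -126131 (f = (39812 - 117884) - 48059 = -78072 - 48059 = -126131)
g(R) = 3 + 376/R
√(g(123) + f) = √((3 + 376/123) - 126131) = √(745/123 - 126131) = √(-15513368/123) = 2*I*√477036066/123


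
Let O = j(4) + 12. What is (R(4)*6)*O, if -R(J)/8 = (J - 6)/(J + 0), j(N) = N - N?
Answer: 288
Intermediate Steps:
j(N) = 0
O = 12 (O = 0 + 12 = 12)
R(J) = -8*(-6 + J)/J (R(J) = -8*(J - 6)/(J + 0) = -8*(-6 + J)/J)
(R(4)*6)*O = ((-8 + 48/4)*6)*12 = ((-8 + 48*(¼))*6)*12 = ((-8 + 12)*6)*12 = (4*6)*12 = 24*12 = 288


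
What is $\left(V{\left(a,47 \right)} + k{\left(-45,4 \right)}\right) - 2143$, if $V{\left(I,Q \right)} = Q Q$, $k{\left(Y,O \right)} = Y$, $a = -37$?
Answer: $21$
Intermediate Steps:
$V{\left(I,Q \right)} = Q^{2}$
$\left(V{\left(a,47 \right)} + k{\left(-45,4 \right)}\right) - 2143 = \left(47^{2} - 45\right) - 2143 = \left(2209 - 45\right) - 2143 = 2164 - 2143 = 21$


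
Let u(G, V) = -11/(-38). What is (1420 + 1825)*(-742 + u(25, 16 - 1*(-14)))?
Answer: -91460325/38 ≈ -2.4069e+6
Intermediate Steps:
u(G, V) = 11/38 (u(G, V) = -11*(-1/38) = 11/38)
(1420 + 1825)*(-742 + u(25, 16 - 1*(-14))) = (1420 + 1825)*(-742 + 11/38) = 3245*(-28185/38) = -91460325/38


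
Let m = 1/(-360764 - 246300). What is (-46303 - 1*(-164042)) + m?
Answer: 71475108295/607064 ≈ 1.1774e+5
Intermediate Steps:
m = -1/607064 (m = 1/(-607064) = -1/607064 ≈ -1.6473e-6)
(-46303 - 1*(-164042)) + m = (-46303 - 1*(-164042)) - 1/607064 = (-46303 + 164042) - 1/607064 = 117739 - 1/607064 = 71475108295/607064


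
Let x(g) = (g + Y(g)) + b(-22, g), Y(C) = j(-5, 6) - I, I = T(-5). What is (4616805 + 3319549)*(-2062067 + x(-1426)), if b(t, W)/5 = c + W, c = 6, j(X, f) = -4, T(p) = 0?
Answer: -16432990783338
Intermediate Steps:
I = 0
b(t, W) = 30 + 5*W (b(t, W) = 5*(6 + W) = 30 + 5*W)
Y(C) = -4 (Y(C) = -4 - 1*0 = -4 + 0 = -4)
x(g) = 26 + 6*g (x(g) = (g - 4) + (30 + 5*g) = (-4 + g) + (30 + 5*g) = 26 + 6*g)
(4616805 + 3319549)*(-2062067 + x(-1426)) = (4616805 + 3319549)*(-2062067 + (26 + 6*(-1426))) = 7936354*(-2062067 + (26 - 8556)) = 7936354*(-2062067 - 8530) = 7936354*(-2070597) = -16432990783338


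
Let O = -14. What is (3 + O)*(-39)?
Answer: 429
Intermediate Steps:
(3 + O)*(-39) = (3 - 14)*(-39) = -11*(-39) = 429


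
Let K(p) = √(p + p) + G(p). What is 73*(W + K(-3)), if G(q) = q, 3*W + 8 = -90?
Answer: -7811/3 + 73*I*√6 ≈ -2603.7 + 178.81*I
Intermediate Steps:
W = -98/3 (W = -8/3 + (⅓)*(-90) = -8/3 - 30 = -98/3 ≈ -32.667)
K(p) = p + √2*√p (K(p) = √(p + p) + p = √(2*p) + p = √2*√p + p = p + √2*√p)
73*(W + K(-3)) = 73*(-98/3 + (-3 + √2*√(-3))) = 73*(-98/3 + (-3 + √2*(I*√3))) = 73*(-98/3 + (-3 + I*√6)) = 73*(-107/3 + I*√6) = -7811/3 + 73*I*√6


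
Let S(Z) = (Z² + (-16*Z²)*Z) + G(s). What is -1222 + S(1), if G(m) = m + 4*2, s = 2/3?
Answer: -3685/3 ≈ -1228.3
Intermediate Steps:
s = ⅔ (s = 2*(⅓) = ⅔ ≈ 0.66667)
G(m) = 8 + m (G(m) = m + 8 = 8 + m)
S(Z) = 26/3 + Z² - 16*Z³ (S(Z) = (Z² + (-16*Z²)*Z) + (8 + ⅔) = (Z² - 16*Z³) + 26/3 = 26/3 + Z² - 16*Z³)
-1222 + S(1) = -1222 + (26/3 + 1² - 16*1³) = -1222 + (26/3 + 1 - 16*1) = -1222 + (26/3 + 1 - 16) = -1222 - 19/3 = -3685/3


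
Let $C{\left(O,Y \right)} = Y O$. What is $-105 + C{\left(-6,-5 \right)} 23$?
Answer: $585$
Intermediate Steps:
$C{\left(O,Y \right)} = O Y$
$-105 + C{\left(-6,-5 \right)} 23 = -105 + \left(-6\right) \left(-5\right) 23 = -105 + 30 \cdot 23 = -105 + 690 = 585$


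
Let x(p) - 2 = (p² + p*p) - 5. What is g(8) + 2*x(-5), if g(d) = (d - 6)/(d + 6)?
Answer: 659/7 ≈ 94.143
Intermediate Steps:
x(p) = -3 + 2*p² (x(p) = 2 + ((p² + p*p) - 5) = 2 + ((p² + p²) - 5) = 2 + (2*p² - 5) = 2 + (-5 + 2*p²) = -3 + 2*p²)
g(d) = (-6 + d)/(6 + d)
g(8) + 2*x(-5) = (-6 + 8)/(6 + 8) + 2*(-3 + 2*(-5)²) = 2/14 + 2*(-3 + 2*25) = (1/14)*2 + 2*(-3 + 50) = ⅐ + 2*47 = ⅐ + 94 = 659/7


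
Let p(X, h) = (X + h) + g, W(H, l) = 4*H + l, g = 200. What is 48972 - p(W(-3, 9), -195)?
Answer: 48970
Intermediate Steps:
W(H, l) = l + 4*H
p(X, h) = 200 + X + h (p(X, h) = (X + h) + 200 = 200 + X + h)
48972 - p(W(-3, 9), -195) = 48972 - (200 + (9 + 4*(-3)) - 195) = 48972 - (200 + (9 - 12) - 195) = 48972 - (200 - 3 - 195) = 48972 - 1*2 = 48972 - 2 = 48970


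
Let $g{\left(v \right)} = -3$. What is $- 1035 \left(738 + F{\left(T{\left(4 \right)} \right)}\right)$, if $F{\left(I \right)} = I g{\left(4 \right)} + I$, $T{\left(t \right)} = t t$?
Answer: $-730710$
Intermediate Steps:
$T{\left(t \right)} = t^{2}$
$F{\left(I \right)} = - 2 I$ ($F{\left(I \right)} = I \left(-3\right) + I = - 3 I + I = - 2 I$)
$- 1035 \left(738 + F{\left(T{\left(4 \right)} \right)}\right) = - 1035 \left(738 - 2 \cdot 4^{2}\right) = - 1035 \left(738 - 32\right) = \left(-1035\right) 706 = -730710$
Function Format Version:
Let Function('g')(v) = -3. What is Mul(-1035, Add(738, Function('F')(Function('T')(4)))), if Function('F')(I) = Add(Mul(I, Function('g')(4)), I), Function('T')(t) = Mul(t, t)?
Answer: -730710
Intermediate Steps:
Function('T')(t) = Pow(t, 2)
Function('F')(I) = Mul(-2, I) (Function('F')(I) = Add(Mul(I, -3), I) = Add(Mul(-3, I), I) = Mul(-2, I))
Mul(-1035, Add(738, Function('F')(Function('T')(4)))) = Mul(-1035, Add(738, Mul(-2, Pow(4, 2)))) = Mul(-1035, Add(738, Mul(-2, 16))) = Mul(-1035, Add(738, -32)) = Mul(-1035, 706) = -730710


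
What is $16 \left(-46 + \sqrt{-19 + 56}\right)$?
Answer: $-736 + 16 \sqrt{37} \approx -638.68$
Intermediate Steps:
$16 \left(-46 + \sqrt{-19 + 56}\right) = 16 \left(-46 + \sqrt{37}\right) = -736 + 16 \sqrt{37}$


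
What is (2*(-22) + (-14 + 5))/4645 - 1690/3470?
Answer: -803396/1611815 ≈ -0.49844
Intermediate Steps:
(2*(-22) + (-14 + 5))/4645 - 1690/3470 = (-44 - 9)*(1/4645) - 1690*1/3470 = -53*1/4645 - 169/347 = -53/4645 - 169/347 = -803396/1611815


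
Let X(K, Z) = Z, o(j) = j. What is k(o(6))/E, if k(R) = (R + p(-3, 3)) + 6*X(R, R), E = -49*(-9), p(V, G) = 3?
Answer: 5/49 ≈ 0.10204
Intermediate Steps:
E = 441
k(R) = 3 + 7*R (k(R) = (R + 3) + 6*R = (3 + R) + 6*R = 3 + 7*R)
k(o(6))/E = (3 + 7*6)/441 = (3 + 42)*(1/441) = 45*(1/441) = 5/49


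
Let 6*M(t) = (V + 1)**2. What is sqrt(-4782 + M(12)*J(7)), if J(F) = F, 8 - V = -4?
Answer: I*sqrt(165054)/6 ≈ 67.711*I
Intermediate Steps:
V = 12 (V = 8 - 1*(-4) = 8 + 4 = 12)
M(t) = 169/6 (M(t) = (12 + 1)**2/6 = (1/6)*13**2 = (1/6)*169 = 169/6)
sqrt(-4782 + M(12)*J(7)) = sqrt(-4782 + (169/6)*7) = sqrt(-4782 + 1183/6) = sqrt(-27509/6) = I*sqrt(165054)/6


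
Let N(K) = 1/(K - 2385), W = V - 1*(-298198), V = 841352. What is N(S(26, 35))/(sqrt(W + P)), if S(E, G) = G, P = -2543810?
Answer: I*sqrt(351065)/1650005500 ≈ 3.5909e-7*I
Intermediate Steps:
W = 1139550 (W = 841352 - 1*(-298198) = 841352 + 298198 = 1139550)
N(K) = 1/(-2385 + K)
N(S(26, 35))/(sqrt(W + P)) = 1/((-2385 + 35)*(sqrt(1139550 - 2543810))) = 1/((-2350)*(sqrt(-1404260))) = -(-I*sqrt(351065)/702130)/2350 = -(-1)*I*sqrt(351065)/1650005500 = I*sqrt(351065)/1650005500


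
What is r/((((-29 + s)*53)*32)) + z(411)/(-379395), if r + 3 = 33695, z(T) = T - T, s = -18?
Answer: -8423/19928 ≈ -0.42267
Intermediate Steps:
z(T) = 0
r = 33692 (r = -3 + 33695 = 33692)
r/((((-29 + s)*53)*32)) + z(411)/(-379395) = 33692/((((-29 - 18)*53)*32)) + 0/(-379395) = 33692/((-47*53*32)) + 0*(-1/379395) = 33692/((-2491*32)) + 0 = 33692/(-79712) + 0 = 33692*(-1/79712) + 0 = -8423/19928 + 0 = -8423/19928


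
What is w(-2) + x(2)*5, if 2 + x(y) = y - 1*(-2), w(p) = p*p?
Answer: 14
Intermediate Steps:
w(p) = p²
x(y) = y (x(y) = -2 + (y - 1*(-2)) = -2 + (y + 2) = -2 + (2 + y) = y)
w(-2) + x(2)*5 = (-2)² + 2*5 = 4 + 10 = 14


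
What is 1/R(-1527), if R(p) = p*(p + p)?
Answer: 1/4663458 ≈ 2.1443e-7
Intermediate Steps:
R(p) = 2*p**2 (R(p) = p*(2*p) = 2*p**2)
1/R(-1527) = 1/(2*(-1527)**2) = 1/(2*2331729) = 1/4663458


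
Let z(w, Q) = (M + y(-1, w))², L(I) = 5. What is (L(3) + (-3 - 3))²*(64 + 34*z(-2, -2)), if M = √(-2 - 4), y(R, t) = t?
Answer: -4 - 136*I*√6 ≈ -4.0 - 333.13*I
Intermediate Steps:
M = I*√6 (M = √(-6) = I*√6 ≈ 2.4495*I)
z(w, Q) = (w + I*√6)² (z(w, Q) = (I*√6 + w)² = (w + I*√6)²)
(L(3) + (-3 - 3))²*(64 + 34*z(-2, -2)) = (5 + (-3 - 3))²*(64 + 34*(-2 + I*√6)²) = (5 - 6)²*(64 + 34*(-2 + I*√6)²) = (-1)²*(64 + 34*(-2 + I*√6)²) = 1*(64 + 34*(-2 + I*√6)²) = 64 + 34*(-2 + I*√6)²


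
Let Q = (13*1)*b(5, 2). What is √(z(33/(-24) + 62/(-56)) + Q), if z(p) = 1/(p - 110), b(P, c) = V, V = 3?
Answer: √1547065895/6299 ≈ 6.2443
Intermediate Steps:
b(P, c) = 3
Q = 39 (Q = (13*1)*3 = 13*3 = 39)
z(p) = 1/(-110 + p)
√(z(33/(-24) + 62/(-56)) + Q) = √(1/(-110 + (33/(-24) + 62/(-56))) + 39) = √(1/(-110 + (33*(-1/24) + 62*(-1/56))) + 39) = √(1/(-110 + (-11/8 - 31/28)) + 39) = √(1/(-110 - 139/56) + 39) = √(1/(-6299/56) + 39) = √(-56/6299 + 39) = √(245605/6299) = √1547065895/6299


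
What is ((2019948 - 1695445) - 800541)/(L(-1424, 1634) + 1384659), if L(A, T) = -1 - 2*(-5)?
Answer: -238019/692334 ≈ -0.34379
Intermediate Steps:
L(A, T) = 9 (L(A, T) = -1 + 10 = 9)
((2019948 - 1695445) - 800541)/(L(-1424, 1634) + 1384659) = ((2019948 - 1695445) - 800541)/(9 + 1384659) = (324503 - 800541)/1384668 = -476038*1/1384668 = -238019/692334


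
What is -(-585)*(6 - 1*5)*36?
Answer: 21060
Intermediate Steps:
-(-585)*(6 - 1*5)*36 = -(-585)*(6 - 5)*36 = -(-585)*36 = -45*(-13)*36 = 585*36 = 21060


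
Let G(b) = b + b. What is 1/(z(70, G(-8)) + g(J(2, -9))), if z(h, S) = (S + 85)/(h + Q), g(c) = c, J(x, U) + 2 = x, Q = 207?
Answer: 277/69 ≈ 4.0145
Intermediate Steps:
J(x, U) = -2 + x
G(b) = 2*b
z(h, S) = (85 + S)/(207 + h) (z(h, S) = (S + 85)/(h + 207) = (85 + S)/(207 + h))
1/(z(70, G(-8)) + g(J(2, -9))) = 1/((85 + 2*(-8))/(207 + 70) + (-2 + 2)) = 1/((85 - 16)/277 + 0) = 1/((1/277)*69 + 0) = 1/(69/277 + 0) = 1/(69/277) = 277/69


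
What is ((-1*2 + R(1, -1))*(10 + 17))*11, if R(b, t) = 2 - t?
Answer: 297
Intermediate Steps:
((-1*2 + R(1, -1))*(10 + 17))*11 = ((-1*2 + (2 - 1*(-1)))*(10 + 17))*11 = ((-2 + (2 + 1))*27)*11 = ((-2 + 3)*27)*11 = (1*27)*11 = 27*11 = 297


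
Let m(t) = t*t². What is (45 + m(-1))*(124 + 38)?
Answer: 7128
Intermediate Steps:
m(t) = t³
(45 + m(-1))*(124 + 38) = (45 + (-1)³)*(124 + 38) = (45 - 1)*162 = 44*162 = 7128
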